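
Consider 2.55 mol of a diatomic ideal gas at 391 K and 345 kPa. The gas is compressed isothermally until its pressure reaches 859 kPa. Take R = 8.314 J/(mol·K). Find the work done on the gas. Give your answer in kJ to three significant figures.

Isothermal process: W = nRT ln(V₂/V₁) = nRT ln(P₁/P₂).
W = (2.55)(8.314)(391) × ln(345/859)
  = 8289 × ln(0.4016) = 8289 × -0.9122
W_by_gas = -7562 J; work on gas = −W_by = 7562 J.

W ≈ 7.56 kJ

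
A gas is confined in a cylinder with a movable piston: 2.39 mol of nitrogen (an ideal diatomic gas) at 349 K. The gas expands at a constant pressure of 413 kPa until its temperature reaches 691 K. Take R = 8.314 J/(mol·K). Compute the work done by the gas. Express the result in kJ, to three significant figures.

Isobaric: W = P ΔV = nR ΔT.
W = (2.39)(8.314)(691 − 349) = 6796 J.

W ≈ 6.80 kJ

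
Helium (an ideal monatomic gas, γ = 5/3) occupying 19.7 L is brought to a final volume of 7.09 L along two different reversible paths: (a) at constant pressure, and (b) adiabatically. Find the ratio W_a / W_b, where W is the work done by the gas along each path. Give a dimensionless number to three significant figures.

W_a / W_b ≈ 0.437

Path (a) isobaric: W = P₁(V₂ − V₁) → W_a/(P₁V₁) = -0.6401.
Path (b) adiabatic: W = P₁V₁(1 − (V₁/V₂)^(γ−1))/(γ−1) → W_b/(P₁V₁) = -1.465.
W_a / W_b = -0.6401 / -1.465 = 0.437.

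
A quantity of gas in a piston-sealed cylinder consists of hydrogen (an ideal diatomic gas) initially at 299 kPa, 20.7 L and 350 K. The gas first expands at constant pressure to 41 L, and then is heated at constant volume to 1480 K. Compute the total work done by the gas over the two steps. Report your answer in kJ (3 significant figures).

Step 1 (isobaric): W = PΔV = (299 kPa)(41 − 20.7 L) = 6070 J.
Step 2 (isochoric): W = 0 (constant volume).
W_total = 6070 + 0 = 6070 J.

W_total ≈ 6.07 kJ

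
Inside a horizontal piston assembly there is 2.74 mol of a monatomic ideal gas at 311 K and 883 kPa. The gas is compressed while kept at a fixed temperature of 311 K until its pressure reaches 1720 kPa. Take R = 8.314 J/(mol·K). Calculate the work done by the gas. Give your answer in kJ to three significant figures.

Isothermal process: W = nRT ln(V₂/V₁) = nRT ln(P₁/P₂).
W = (2.74)(8.314)(311) × ln(883/1720)
  = 7085 × ln(0.5134) = 7085 × -0.6668
W_by_gas = -4724 J.

W ≈ -4.72 kJ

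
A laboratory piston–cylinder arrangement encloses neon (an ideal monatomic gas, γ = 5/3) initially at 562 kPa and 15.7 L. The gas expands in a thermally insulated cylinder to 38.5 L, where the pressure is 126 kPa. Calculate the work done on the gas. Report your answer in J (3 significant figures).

Adiabatic: W = (P₁V₁ − P₂V₂)/(γ − 1) with γ = 5/3.
P₁V₁ = 8823 J, P₂V₂ = 4851 J.
W = (8823 − 4851) / 0.6667 = 5959 J.
Work on gas = −W_by = -5959 J.

W ≈ -5960 J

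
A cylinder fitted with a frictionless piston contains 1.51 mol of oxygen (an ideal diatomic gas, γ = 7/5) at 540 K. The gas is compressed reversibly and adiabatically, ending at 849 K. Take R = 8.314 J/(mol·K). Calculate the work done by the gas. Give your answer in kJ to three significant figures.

Adiabatic ⇒ Q = 0, so W_by = −ΔU = nCᵥ(T₁ − T₂).
Cᵥ = 5R/2 = 20.79 J/(mol·K).
W = (1.51)(20.79)(540 − 849) = -9698 J.

W ≈ -9.70 kJ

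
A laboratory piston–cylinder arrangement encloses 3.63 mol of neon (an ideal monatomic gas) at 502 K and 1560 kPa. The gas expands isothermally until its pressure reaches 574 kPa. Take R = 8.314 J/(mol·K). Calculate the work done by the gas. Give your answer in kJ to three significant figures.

W ≈ 15.1 kJ

Isothermal process: W = nRT ln(V₂/V₁) = nRT ln(P₁/P₂).
W = (3.63)(8.314)(502) × ln(1560/574)
  = 15150 × ln(2.718) = 15150 × 0.9998
W_by_gas = 15147 J.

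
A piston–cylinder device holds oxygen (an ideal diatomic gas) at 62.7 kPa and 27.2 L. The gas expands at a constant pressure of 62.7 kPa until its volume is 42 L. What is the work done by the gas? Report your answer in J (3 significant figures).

W ≈ 928 J

Isobaric: W = P ΔV.
W = (62.7 kPa)(42 − 27.2 L) = (62.7)(14.8) = 928 J.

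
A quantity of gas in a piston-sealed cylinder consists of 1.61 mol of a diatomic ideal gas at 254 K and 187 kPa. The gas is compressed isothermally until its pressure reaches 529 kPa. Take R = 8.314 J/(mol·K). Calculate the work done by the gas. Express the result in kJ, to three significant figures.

Isothermal process: W = nRT ln(V₂/V₁) = nRT ln(P₁/P₂).
W = (1.61)(8.314)(254) × ln(187/529)
  = 3400 × ln(0.3535) = 3400 × -1.04
W_by_gas = -3536 J.

W ≈ -3.54 kJ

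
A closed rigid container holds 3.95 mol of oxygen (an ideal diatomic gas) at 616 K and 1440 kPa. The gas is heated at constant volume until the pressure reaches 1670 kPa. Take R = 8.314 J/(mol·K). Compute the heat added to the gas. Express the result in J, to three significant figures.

Q ≈ 8080 J

Constant volume ⇒ W = 0, so Q = ΔU = nCᵥΔT with Cᵥ = 5R/2 = 20.79 J/(mol·K).
At constant V, T₂/T₁ = P₂/P₁ ⇒ ΔT = T₁(P₂/P₁ − 1) = 616·(1670/1440 − 1) = 98.39 K.
ΔU = (3.95)(20.79)(98.39) = 8078 J.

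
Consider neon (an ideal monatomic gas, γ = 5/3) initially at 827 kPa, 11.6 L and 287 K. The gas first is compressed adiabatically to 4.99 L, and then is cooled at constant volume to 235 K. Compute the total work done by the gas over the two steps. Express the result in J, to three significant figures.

W_total ≈ -10900 J

Step 1 (adiabatic): W = (P₁V₁ − P₂V₂)/(γ−1) = (9593 − 16835)/0.667 = -10862 J.
Step 2 (isochoric): W = 0 (constant volume).
W_total = -10862 + 0 = -10862 J.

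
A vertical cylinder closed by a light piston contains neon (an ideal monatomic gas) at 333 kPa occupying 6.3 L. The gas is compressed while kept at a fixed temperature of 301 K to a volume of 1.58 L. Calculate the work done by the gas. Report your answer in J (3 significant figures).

W ≈ -2900 J

Isothermal: W = nRT ln(V₂/V₁) = P₁V₁ ln(V₂/V₁).
P₁V₁ = (333 kPa)(6.3 L) = 2098 J.
W = 2098 × ln(1.58/6.3) = 2098 × -1.383
W_by_gas = -2902 J.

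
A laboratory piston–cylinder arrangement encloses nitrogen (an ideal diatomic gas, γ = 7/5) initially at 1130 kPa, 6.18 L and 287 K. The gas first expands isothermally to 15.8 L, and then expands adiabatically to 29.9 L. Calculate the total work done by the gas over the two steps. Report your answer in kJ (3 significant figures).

Step 1 (isothermal): W = P₁V₁ ln(V₂/V₁) = (6983) ln(15.8/6.18) = 6555 J.
After step 1: P = 442 kPa, V = 15.8 L, T = 287 K.
Step 2 (adiabatic): W = (P₁V₁ − P₂V₂)/(γ−1) = (6983 − 5411)/0.4 = 3932 J.
W_total = 6555 + 3932 = 10487 J.

W_total ≈ 10.5 kJ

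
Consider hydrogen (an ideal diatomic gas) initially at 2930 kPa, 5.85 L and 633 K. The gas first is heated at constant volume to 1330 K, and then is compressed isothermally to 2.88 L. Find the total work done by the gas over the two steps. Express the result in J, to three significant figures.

Step 1 (isochoric): W = 0 (constant volume).
After step 1: P = 6156 kPa (V unchanged).
Step 2 (isothermal): W = P₁V₁ ln(V₂/V₁) = (36014) ln(2.88/5.85) = -25521 J.
W_total = 0 − 25521 = -25521 J.

W_total ≈ -25500 J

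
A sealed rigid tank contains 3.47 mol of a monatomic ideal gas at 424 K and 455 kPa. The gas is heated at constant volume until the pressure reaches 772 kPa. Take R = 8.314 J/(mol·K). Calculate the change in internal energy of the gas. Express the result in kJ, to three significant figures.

Constant volume ⇒ W = 0, so Q = ΔU = nCᵥΔT with Cᵥ = 3R/2 = 12.47 J/(mol·K).
At constant V, T₂/T₁ = P₂/P₁ ⇒ ΔT = T₁(P₂/P₁ − 1) = 424·(772/455 − 1) = 295.4 K.
ΔU = (3.47)(12.47)(295.4) = 12783 J.

ΔU ≈ 12.8 kJ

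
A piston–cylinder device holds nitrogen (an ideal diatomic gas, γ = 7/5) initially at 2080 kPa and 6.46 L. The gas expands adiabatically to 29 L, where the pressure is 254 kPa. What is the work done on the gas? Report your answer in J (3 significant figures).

Adiabatic: W = (P₁V₁ − P₂V₂)/(γ − 1) with γ = 7/5.
P₁V₁ = 13437 J, P₂V₂ = 7366 J.
W = (13437 − 7366) / 0.4 = 15177 J.
Work on gas = −W_by = -15177 J.

W ≈ -15200 J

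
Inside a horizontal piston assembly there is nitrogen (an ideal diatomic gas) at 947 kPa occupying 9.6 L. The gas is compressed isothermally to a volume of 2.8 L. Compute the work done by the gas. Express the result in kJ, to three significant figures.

W ≈ -11.2 kJ

Isothermal: W = nRT ln(V₂/V₁) = P₁V₁ ln(V₂/V₁).
P₁V₁ = (947 kPa)(9.6 L) = 9091 J.
W = 9091 × ln(2.8/9.6) = 9091 × -1.232
W_by_gas = -11202 J.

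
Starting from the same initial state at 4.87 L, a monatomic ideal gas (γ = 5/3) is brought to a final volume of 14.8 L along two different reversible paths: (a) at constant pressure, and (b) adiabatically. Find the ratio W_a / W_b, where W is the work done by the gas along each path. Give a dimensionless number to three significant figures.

W_a / W_b ≈ 2.60

Path (a) isobaric: W = P₁(V₂ − V₁) → W_a/(P₁V₁) = 2.039.
Path (b) adiabatic: W = P₁V₁(1 − (V₁/V₂)^(γ−1))/(γ−1) → W_b/(P₁V₁) = 0.7851.
W_a / W_b = 2.039 / 0.7851 = 2.597.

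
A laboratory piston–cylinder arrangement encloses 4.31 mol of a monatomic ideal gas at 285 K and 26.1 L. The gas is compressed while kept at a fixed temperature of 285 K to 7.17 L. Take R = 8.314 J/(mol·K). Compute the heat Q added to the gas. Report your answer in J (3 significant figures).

Isothermal ⇒ ΔU = 0, so Q = W = nRT ln(V₂/V₁).
Q = (4.31)(8.314)(285) ln(7.17/26.1) = 10213 × -1.292 = -13195 J.

Q ≈ -13200 J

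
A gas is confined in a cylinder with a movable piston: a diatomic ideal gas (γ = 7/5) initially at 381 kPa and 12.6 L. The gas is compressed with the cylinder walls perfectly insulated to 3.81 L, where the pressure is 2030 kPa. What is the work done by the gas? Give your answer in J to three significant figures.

W ≈ -7330 J

Adiabatic: W = (P₁V₁ − P₂V₂)/(γ − 1) with γ = 7/5.
P₁V₁ = 4801 J, P₂V₂ = 7734 J.
W = (4801 − 7734) / 0.4 = -7334 J.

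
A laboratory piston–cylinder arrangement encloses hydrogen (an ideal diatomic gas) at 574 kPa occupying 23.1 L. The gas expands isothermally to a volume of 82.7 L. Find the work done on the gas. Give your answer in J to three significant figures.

Isothermal: W = nRT ln(V₂/V₁) = P₁V₁ ln(V₂/V₁).
P₁V₁ = (574 kPa)(23.1 L) = 13259 J.
W = 13259 × ln(82.7/23.1) = 13259 × 1.275
W_by_gas = 16911 J; work on gas = −W_by = -16911 J.

W ≈ -16900 J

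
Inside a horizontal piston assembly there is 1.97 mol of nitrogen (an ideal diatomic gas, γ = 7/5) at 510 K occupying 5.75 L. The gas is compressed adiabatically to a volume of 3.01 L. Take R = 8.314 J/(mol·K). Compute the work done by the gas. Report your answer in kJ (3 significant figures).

W ≈ -6.17 kJ

Adiabatic: TV^(γ−1) = const with γ = 7/5.
T₂ = T₁ (V₁/V₂)^(γ−1) = 510 × (5.75/3.01)^0.4 = 510 × 1.296 = 660.7 K.
W_by = nCᵥ(T₁ − T₂) = (1.97)(20.79)(510 − 660.7) = -6171 J.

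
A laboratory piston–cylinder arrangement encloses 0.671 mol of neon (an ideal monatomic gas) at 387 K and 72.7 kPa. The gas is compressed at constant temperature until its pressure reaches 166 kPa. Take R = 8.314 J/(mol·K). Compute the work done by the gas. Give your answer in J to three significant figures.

W ≈ -1780 J

Isothermal process: W = nRT ln(V₂/V₁) = nRT ln(P₁/P₂).
W = (0.671)(8.314)(387) × ln(72.7/166)
  = 2159 × ln(0.438) = 2159 × -0.8256
W_by_gas = -1783 J.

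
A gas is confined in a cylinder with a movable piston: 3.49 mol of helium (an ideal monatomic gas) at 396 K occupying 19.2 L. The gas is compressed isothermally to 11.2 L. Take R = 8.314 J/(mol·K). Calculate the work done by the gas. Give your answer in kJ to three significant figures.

W ≈ -6.19 kJ

Isothermal: W = nRT ln(V₂/V₁).
W = (3.49)(8.314)(396) × ln(11.2/19.2)
  = 11490 × -0.539
W_by_gas = -6193 J.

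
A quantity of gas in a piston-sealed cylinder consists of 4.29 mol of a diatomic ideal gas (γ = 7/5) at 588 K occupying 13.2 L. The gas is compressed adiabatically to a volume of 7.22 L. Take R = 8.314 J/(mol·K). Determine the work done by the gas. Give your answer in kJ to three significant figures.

Adiabatic: TV^(γ−1) = const with γ = 7/5.
T₂ = T₁ (V₁/V₂)^(γ−1) = 588 × (13.2/7.22)^0.4 = 588 × 1.273 = 748.5 K.
W_by = nCᵥ(T₁ − T₂) = (4.29)(20.79)(588 − 748.5) = -14311 J.

W ≈ -14.3 kJ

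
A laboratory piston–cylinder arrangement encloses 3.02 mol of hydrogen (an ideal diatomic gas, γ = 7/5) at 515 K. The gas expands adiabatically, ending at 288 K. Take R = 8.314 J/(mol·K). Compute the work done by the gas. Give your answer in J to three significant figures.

W ≈ 14200 J

Adiabatic ⇒ Q = 0, so W_by = −ΔU = nCᵥ(T₁ − T₂).
Cᵥ = 5R/2 = 20.79 J/(mol·K).
W = (3.02)(20.79)(515 − 288) = 14249 J.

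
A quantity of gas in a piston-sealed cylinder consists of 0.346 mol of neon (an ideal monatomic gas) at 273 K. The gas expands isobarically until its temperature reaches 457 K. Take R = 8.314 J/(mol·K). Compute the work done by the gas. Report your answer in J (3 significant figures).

Isobaric: W = P ΔV = nR ΔT.
W = (0.346)(8.314)(457 − 273) = 529.3 J.

W ≈ 529 J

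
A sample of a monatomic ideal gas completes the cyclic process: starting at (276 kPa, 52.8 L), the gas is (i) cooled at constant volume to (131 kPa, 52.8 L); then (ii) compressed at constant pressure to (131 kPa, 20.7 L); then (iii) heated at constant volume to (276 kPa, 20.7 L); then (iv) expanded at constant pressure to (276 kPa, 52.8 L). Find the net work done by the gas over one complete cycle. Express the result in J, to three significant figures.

W_net ≈ 4650 J

Constant-volume legs do no work.
W(ii) = (131)(20.7 − 52.8) = -4205 J; W(iv) = (276)(52.8 − 20.7) = 8860 J.
W_net = -4205 + 8860 = 4654 J (the clockwise enclosed area).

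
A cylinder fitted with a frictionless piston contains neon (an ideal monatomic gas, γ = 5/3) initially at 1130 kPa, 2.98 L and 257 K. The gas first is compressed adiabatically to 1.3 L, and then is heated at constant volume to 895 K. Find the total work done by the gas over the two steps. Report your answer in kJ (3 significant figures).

Step 1 (adiabatic): W = (P₁V₁ − P₂V₂)/(γ−1) = (3367 − 5854)/0.667 = -3730 J.
Step 2 (isochoric): W = 0 (constant volume).
W_total = -3730 + 0 = -3730 J.

W_total ≈ -3.73 kJ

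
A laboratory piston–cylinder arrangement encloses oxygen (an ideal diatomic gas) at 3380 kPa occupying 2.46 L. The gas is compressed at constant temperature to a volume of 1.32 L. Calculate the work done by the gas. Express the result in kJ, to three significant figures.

W ≈ -5.18 kJ

Isothermal: W = nRT ln(V₂/V₁) = P₁V₁ ln(V₂/V₁).
P₁V₁ = (3380 kPa)(2.46 L) = 8315 J.
W = 8315 × ln(1.32/2.46) = 8315 × -0.6225
W_by_gas = -5176 J.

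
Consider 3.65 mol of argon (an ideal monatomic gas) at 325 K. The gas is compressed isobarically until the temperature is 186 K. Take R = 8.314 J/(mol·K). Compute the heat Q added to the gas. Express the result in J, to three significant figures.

Isobaric: W = nRΔT = (3.65)(8.314)(-139) = -4218 J.
ΔU = nCᵥΔT with Cᵥ = 3R/2: ΔU = (3.65)(12.47)(-139) = -6327 J.
Q = ΔU + W = -6327 − 4218 = -10545 J.

Q ≈ -10500 J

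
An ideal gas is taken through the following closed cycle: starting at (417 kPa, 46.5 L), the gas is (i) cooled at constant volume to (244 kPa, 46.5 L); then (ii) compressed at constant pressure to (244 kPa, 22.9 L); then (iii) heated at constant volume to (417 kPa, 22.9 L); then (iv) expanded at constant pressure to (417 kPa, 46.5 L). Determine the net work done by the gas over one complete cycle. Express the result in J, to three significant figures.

Constant-volume legs do no work.
W(ii) = (244)(22.9 − 46.5) = -5758 J; W(iv) = (417)(46.5 − 22.9) = 9841 J.
W_net = -5758 + 9841 = 4083 J (the clockwise enclosed area).

W_net ≈ 4080 J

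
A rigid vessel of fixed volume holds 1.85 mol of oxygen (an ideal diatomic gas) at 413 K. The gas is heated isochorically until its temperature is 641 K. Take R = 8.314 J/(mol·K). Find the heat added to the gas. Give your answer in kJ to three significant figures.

Q ≈ 8.77 kJ

Constant volume ⇒ W = 0, so Q = ΔU = nCᵥΔT with Cᵥ = 5R/2 = 20.79 J/(mol·K).
ΔU = (1.85)(20.79)(641 − 413) = 8767 J.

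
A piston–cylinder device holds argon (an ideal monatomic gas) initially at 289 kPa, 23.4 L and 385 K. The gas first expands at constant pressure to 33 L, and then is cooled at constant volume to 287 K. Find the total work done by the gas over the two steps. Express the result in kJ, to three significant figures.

Step 1 (isobaric): W = PΔV = (289 kPa)(33 − 23.4 L) = 2774 J.
Step 2 (isochoric): W = 0 (constant volume).
W_total = 2774 + 0 = 2774 J.

W_total ≈ 2.77 kJ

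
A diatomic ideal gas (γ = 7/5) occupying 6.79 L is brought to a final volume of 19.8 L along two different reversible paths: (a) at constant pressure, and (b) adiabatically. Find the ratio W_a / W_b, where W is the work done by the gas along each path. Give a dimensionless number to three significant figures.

Path (a) isobaric: W = P₁(V₂ − V₁) → W_a/(P₁V₁) = 1.916.
Path (b) adiabatic: W = P₁V₁(1 − (V₁/V₂)^(γ−1))/(γ−1) → W_b/(P₁V₁) = 0.8706.
W_a / W_b = 1.916 / 0.8706 = 2.201.

W_a / W_b ≈ 2.20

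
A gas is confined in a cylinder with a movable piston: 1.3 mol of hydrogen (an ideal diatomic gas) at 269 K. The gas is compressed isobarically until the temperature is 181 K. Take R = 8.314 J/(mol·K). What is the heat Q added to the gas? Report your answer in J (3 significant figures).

Isobaric: W = nRΔT = (1.3)(8.314)(-88) = -951.1 J.
ΔU = nCᵥΔT with Cᵥ = 5R/2: ΔU = (1.3)(20.79)(-88) = -2378 J.
Q = ΔU + W = -2378 − 951.1 = -3329 J.

Q ≈ -3330 J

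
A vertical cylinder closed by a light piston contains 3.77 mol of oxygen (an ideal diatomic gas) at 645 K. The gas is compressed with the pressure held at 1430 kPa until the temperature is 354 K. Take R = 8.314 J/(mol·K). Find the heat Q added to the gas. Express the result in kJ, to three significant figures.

Isobaric: W = nRΔT = (3.77)(8.314)(-291) = -9121 J.
ΔU = nCᵥΔT with Cᵥ = 5R/2: ΔU = (3.77)(20.79)(-291) = -22803 J.
Q = ΔU + W = -22803 − 9121 = -31924 J.

Q ≈ -31.9 kJ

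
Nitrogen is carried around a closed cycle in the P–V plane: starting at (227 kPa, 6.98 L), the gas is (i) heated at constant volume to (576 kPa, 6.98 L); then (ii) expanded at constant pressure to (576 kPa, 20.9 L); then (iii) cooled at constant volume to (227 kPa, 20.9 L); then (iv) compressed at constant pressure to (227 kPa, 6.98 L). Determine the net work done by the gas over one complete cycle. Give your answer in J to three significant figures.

W_net ≈ 4860 J

Constant-volume legs do no work.
W(ii) = (576)(20.9 − 6.98) = 8018 J; W(iv) = (227)(6.98 − 20.9) = -3160 J.
W_net = 8018 − 3160 = 4858 J (the clockwise enclosed area).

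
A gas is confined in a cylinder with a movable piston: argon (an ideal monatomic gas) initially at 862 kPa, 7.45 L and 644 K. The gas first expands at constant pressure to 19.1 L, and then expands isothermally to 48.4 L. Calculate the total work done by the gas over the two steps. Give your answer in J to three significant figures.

Step 1 (isobaric): W = PΔV = (862 kPa)(19.1 − 7.45 L) = 10042 J.
After step 1: P = 862 kPa, V = 19.1 L, T = 1651 K.
Step 2 (isothermal): W = P₁V₁ ln(V₂/V₁) = (16464) ln(48.4/19.1) = 15309 J.
W_total = 10042 + 15309 = 25351 J.

W_total ≈ 25400 J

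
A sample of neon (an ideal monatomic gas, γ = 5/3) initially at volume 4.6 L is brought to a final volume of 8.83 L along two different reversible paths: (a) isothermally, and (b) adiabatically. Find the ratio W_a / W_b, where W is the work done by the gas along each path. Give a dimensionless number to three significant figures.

W_a / W_b ≈ 1.23

Path (a) isothermal: W = P₁V₁ ln(V₂/V₁) → W_a/(P₁V₁) = 0.6521.
Path (b) adiabatic: W = P₁V₁(1 − (V₁/V₂)^(γ−1))/(γ−1) → W_b/(P₁V₁) = 0.5288.
W_a / W_b = 0.6521 / 0.5288 = 1.233.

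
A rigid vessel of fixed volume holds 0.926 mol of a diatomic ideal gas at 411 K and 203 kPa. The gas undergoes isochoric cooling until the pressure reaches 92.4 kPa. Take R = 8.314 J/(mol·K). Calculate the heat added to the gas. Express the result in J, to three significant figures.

Q ≈ -4310 J

Constant volume ⇒ W = 0, so Q = ΔU = nCᵥΔT with Cᵥ = 5R/2 = 20.79 J/(mol·K).
At constant V, T₂/T₁ = P₂/P₁ ⇒ ΔT = T₁(P₂/P₁ − 1) = 411·(92.4/203 − 1) = -223.9 K.
ΔU = (0.926)(20.79)(-223.9) = -4310 J.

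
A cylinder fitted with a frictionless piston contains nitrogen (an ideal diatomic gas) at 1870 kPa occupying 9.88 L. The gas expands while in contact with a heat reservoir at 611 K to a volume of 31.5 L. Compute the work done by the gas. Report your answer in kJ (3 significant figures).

W ≈ 21.4 kJ

Isothermal: W = nRT ln(V₂/V₁) = P₁V₁ ln(V₂/V₁).
P₁V₁ = (1870 kPa)(9.88 L) = 18476 J.
W = 18476 × ln(31.5/9.88) = 18476 × 1.159
W_by_gas = 21422 J.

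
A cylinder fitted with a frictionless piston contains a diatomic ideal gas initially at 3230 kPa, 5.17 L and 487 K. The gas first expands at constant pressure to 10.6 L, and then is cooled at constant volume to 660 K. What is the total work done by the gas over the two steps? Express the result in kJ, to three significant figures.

W_total ≈ 17.5 kJ

Step 1 (isobaric): W = PΔV = (3230 kPa)(10.6 − 5.17 L) = 17539 J.
Step 2 (isochoric): W = 0 (constant volume).
W_total = 17539 + 0 = 17539 J.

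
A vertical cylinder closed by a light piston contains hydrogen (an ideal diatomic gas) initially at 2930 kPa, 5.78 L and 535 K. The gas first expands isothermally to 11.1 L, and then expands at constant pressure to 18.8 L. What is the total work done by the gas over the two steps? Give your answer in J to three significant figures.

Step 1 (isothermal): W = P₁V₁ ln(V₂/V₁) = (16935) ln(11.1/5.78) = 11051 J.
After step 1: P = 1526 kPa, V = 11.1 L, T = 535 K.
Step 2 (isobaric): W = PΔV = (1526 kPa)(18.8 − 11.1 L) = 11748 J.
W_total = 11051 + 11748 = 22799 J.

W_total ≈ 22800 J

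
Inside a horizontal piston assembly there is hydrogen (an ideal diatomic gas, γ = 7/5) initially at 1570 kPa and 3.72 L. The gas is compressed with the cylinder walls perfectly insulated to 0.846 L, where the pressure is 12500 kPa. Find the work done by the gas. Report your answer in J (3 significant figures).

Adiabatic: W = (P₁V₁ − P₂V₂)/(γ − 1) with γ = 7/5.
P₁V₁ = 5840 J, P₂V₂ = 10575 J.
W = (5840 − 10575) / 0.4 = -11837 J.

W ≈ -11800 J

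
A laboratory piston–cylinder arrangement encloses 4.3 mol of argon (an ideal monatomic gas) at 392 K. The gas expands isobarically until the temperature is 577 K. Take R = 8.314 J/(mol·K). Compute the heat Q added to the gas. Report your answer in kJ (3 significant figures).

Isobaric: W = nRΔT = (4.3)(8.314)(185) = 6614 J.
ΔU = nCᵥΔT with Cᵥ = 3R/2: ΔU = (4.3)(12.47)(185) = 9921 J.
Q = ΔU + W = 9921 + 6614 = 16534 J.

Q ≈ 16.5 kJ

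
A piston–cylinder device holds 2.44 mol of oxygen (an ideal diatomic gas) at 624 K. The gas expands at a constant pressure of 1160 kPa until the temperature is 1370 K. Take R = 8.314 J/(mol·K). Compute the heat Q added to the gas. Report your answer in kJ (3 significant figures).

Isobaric: W = nRΔT = (2.44)(8.314)(746) = 15133 J.
ΔU = nCᵥΔT with Cᵥ = 5R/2: ΔU = (2.44)(20.79)(746) = 37834 J.
Q = ΔU + W = 37834 + 15133 = 52967 J.

Q ≈ 53.0 kJ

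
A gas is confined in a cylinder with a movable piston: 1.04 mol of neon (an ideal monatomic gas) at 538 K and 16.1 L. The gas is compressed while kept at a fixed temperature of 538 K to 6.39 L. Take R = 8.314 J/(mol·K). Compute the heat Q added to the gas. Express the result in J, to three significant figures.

Isothermal ⇒ ΔU = 0, so Q = W = nRT ln(V₂/V₁).
Q = (1.04)(8.314)(538) ln(6.39/16.1) = 4652 × -0.9241 = -4299 J.

Q ≈ -4300 J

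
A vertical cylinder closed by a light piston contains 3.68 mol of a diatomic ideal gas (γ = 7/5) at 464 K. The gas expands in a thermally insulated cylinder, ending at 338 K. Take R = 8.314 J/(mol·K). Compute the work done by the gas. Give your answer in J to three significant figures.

Adiabatic ⇒ Q = 0, so W_by = −ΔU = nCᵥ(T₁ − T₂).
Cᵥ = 5R/2 = 20.79 J/(mol·K).
W = (3.68)(20.79)(464 − 338) = 9638 J.

W ≈ 9640 J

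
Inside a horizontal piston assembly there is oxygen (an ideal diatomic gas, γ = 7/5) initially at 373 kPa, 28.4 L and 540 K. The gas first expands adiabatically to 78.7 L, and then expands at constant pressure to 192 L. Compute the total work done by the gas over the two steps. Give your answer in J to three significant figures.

W_total ≈ 19000 J

Step 1 (adiabatic): W = (P₁V₁ − P₂V₂)/(γ−1) = (10593 − 7046)/0.4 = 8867 J.
After step 1: P = 89.53 kPa, V = 78.7 L, T = 359.2 K.
Step 2 (isobaric): W = PΔV = (89.53 kPa)(192 − 78.7 L) = 10144 J.
W_total = 8867 + 10144 = 19011 J.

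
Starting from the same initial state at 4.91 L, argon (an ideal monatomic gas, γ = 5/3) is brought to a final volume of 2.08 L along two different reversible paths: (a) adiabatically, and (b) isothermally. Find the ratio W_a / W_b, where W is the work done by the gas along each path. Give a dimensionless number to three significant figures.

Path (a) adiabatic: W = P₁V₁(1 − (V₁/V₂)^(γ−1))/(γ−1) → W_a/(P₁V₁) = -1.159.
Path (b) isothermal: W = P₁V₁ ln(V₂/V₁) → W_b/(P₁V₁) = -0.8589.
W_a / W_b = -1.159 / -0.8589 = 1.35.

W_a / W_b ≈ 1.35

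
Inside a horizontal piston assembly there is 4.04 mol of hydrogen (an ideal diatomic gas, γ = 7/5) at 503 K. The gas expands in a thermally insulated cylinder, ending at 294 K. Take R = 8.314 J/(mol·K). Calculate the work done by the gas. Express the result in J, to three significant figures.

W ≈ 17600 J

Adiabatic ⇒ Q = 0, so W_by = −ΔU = nCᵥ(T₁ − T₂).
Cᵥ = 5R/2 = 20.79 J/(mol·K).
W = (4.04)(20.79)(503 − 294) = 17550 J.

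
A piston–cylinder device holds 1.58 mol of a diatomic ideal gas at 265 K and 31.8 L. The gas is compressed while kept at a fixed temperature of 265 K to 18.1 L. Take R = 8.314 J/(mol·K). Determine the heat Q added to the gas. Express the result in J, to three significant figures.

Q ≈ -1960 J

Isothermal ⇒ ΔU = 0, so Q = W = nRT ln(V₂/V₁).
Q = (1.58)(8.314)(265) ln(18.1/31.8) = 3481 × -0.5636 = -1962 J.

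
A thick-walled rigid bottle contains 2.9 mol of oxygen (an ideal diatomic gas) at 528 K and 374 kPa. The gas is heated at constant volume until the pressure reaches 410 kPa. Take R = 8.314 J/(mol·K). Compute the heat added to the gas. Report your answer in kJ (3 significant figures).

Constant volume ⇒ W = 0, so Q = ΔU = nCᵥΔT with Cᵥ = 5R/2 = 20.79 J/(mol·K).
At constant V, T₂/T₁ = P₂/P₁ ⇒ ΔT = T₁(P₂/P₁ − 1) = 528·(410/374 − 1) = 50.82 K.
ΔU = (2.9)(20.79)(50.82) = 3063 J.

Q ≈ 3.06 kJ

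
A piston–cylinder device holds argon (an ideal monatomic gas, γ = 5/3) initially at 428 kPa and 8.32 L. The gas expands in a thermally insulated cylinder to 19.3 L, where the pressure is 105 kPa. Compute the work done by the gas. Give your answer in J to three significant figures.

Adiabatic: W = (P₁V₁ − P₂V₂)/(γ − 1) with γ = 5/3.
P₁V₁ = 3561 J, P₂V₂ = 2026 J.
W = (3561 − 2026) / 0.6667 = 2302 J.

W ≈ 2300 J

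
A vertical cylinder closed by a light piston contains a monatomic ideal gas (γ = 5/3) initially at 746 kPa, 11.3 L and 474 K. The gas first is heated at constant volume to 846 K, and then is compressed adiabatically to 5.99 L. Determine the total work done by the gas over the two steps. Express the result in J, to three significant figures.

Step 1 (isochoric): W = 0 (constant volume).
After step 1: P = 1331 kPa (V unchanged).
Step 2 (adiabatic): W = (P₁V₁ − P₂V₂)/(γ−1) = (15046 − 22971)/0.667 = -11888 J.
W_total = 0 − 11888 = -11888 J.

W_total ≈ -11900 J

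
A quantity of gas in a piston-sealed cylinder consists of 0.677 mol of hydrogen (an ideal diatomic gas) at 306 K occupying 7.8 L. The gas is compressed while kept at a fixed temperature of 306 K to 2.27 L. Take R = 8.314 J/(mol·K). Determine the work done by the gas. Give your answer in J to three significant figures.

Isothermal: W = nRT ln(V₂/V₁).
W = (0.677)(8.314)(306) × ln(2.27/7.8)
  = 1722 × -1.234
W_by_gas = -2126 J.

W ≈ -2130 J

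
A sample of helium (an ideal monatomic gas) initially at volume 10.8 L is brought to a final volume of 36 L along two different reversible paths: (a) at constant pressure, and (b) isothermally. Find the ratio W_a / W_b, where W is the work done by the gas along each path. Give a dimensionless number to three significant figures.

W_a / W_b ≈ 1.94

Path (a) isobaric: W = P₁(V₂ − V₁) → W_a/(P₁V₁) = 2.333.
Path (b) isothermal: W = P₁V₁ ln(V₂/V₁) → W_b/(P₁V₁) = 1.204.
W_a / W_b = 2.333 / 1.204 = 1.938.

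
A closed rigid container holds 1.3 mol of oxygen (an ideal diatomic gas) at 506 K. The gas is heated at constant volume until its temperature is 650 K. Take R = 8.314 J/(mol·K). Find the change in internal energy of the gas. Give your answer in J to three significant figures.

Constant volume ⇒ W = 0, so Q = ΔU = nCᵥΔT with Cᵥ = 5R/2 = 20.79 J/(mol·K).
ΔU = (1.3)(20.79)(650 − 506) = 3891 J.

ΔU ≈ 3890 J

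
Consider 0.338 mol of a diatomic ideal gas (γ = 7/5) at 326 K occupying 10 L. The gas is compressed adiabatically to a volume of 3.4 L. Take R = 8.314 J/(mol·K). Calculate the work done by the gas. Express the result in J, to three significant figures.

W ≈ -1240 J

Adiabatic: TV^(γ−1) = const with γ = 7/5.
T₂ = T₁ (V₁/V₂)^(γ−1) = 326 × (10/3.4)^0.4 = 326 × 1.54 = 501.9 K.
W_by = nCᵥ(T₁ − T₂) = (0.338)(20.79)(326 − 501.9) = -1236 J.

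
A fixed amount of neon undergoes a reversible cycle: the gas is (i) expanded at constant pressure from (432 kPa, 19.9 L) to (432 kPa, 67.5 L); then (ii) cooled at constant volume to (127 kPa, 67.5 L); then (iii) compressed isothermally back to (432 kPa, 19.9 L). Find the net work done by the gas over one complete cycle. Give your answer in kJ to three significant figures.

Leg (i): W = PΔV = (432)(67.5 − 19.9) = 20563 J.
Leg (ii): W = 0.
Leg (iii): W = PᵢVᵢ ln(V_f/Vᵢ) = (8572) ln(19.9/67.5) = -10471 J.
W_net = 20563 − 10471 = 10093 J.

W_net ≈ 10.1 kJ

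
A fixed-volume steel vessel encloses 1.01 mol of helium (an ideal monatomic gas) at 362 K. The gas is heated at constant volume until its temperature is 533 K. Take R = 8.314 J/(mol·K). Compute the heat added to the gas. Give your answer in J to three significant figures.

Q ≈ 2150 J

Constant volume ⇒ W = 0, so Q = ΔU = nCᵥΔT with Cᵥ = 3R/2 = 12.47 J/(mol·K).
ΔU = (1.01)(12.47)(533 − 362) = 2154 J.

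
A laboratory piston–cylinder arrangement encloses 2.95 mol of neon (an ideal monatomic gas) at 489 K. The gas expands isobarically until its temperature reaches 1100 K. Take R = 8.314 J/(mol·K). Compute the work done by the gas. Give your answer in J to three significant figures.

W ≈ 15000 J

Isobaric: W = P ΔV = nR ΔT.
W = (2.95)(8.314)(1100 − 489) = 14986 J.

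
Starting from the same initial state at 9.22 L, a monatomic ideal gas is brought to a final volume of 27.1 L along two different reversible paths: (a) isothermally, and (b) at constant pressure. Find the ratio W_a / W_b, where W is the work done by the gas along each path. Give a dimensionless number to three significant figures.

W_a / W_b ≈ 0.556

Path (a) isothermal: W = P₁V₁ ln(V₂/V₁) → W_a/(P₁V₁) = 1.078.
Path (b) isobaric: W = P₁(V₂ − V₁) → W_b/(P₁V₁) = 1.939.
W_a / W_b = 1.078 / 1.939 = 0.556.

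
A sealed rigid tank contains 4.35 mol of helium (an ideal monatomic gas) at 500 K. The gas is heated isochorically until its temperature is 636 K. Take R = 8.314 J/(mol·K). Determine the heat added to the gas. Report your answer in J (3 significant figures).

Q ≈ 7380 J

Constant volume ⇒ W = 0, so Q = ΔU = nCᵥΔT with Cᵥ = 3R/2 = 12.47 J/(mol·K).
ΔU = (4.35)(12.47)(636 − 500) = 7378 J.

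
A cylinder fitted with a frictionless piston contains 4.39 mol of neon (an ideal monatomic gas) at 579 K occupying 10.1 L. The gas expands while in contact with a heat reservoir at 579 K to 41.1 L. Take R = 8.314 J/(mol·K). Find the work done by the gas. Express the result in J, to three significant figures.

W ≈ 29700 J

Isothermal: W = nRT ln(V₂/V₁).
W = (4.39)(8.314)(579) × ln(41.1/10.1)
  = 21133 × 1.403
W_by_gas = 29659 J.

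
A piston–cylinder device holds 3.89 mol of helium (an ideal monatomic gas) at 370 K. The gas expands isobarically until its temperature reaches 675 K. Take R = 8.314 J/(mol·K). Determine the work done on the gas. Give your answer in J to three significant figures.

W ≈ -9860 J

Isobaric: W = P ΔV = nR ΔT.
W = (3.89)(8.314)(675 − 370) = 9864 J.
Work on gas = −W_by = -9864 J.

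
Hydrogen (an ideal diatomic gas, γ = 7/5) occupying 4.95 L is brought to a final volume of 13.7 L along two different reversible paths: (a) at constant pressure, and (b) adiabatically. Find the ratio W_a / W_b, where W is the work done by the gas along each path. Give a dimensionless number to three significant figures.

Path (a) isobaric: W = P₁(V₂ − V₁) → W_a/(P₁V₁) = 1.768.
Path (b) adiabatic: W = P₁V₁(1 − (V₁/V₂)^(γ−1))/(γ−1) → W_b/(P₁V₁) = 0.8362.
W_a / W_b = 1.768 / 0.8362 = 2.114.

W_a / W_b ≈ 2.11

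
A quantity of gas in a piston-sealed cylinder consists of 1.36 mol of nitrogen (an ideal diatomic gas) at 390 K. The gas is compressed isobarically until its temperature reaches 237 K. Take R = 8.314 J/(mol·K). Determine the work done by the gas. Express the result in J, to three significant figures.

W ≈ -1730 J

Isobaric: W = P ΔV = nR ΔT.
W = (1.36)(8.314)(237 − 390) = -1730 J.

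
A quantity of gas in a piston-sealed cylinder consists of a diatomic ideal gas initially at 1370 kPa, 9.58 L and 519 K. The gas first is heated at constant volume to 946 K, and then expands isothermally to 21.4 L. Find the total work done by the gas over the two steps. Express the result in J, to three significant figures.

Step 1 (isochoric): W = 0 (constant volume).
After step 1: P = 2497 kPa (V unchanged).
Step 2 (isothermal): W = P₁V₁ ln(V₂/V₁) = (23923) ln(21.4/9.58) = 19227 J.
W_total = 0 + 19227 = 19227 J.

W_total ≈ 19200 J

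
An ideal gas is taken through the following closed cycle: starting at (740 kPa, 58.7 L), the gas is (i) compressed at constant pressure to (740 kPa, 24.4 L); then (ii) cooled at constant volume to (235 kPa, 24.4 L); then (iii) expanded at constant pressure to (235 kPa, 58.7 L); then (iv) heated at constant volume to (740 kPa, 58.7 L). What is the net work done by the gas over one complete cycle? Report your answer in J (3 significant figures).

W_net ≈ -17300 J

Constant-volume legs do no work.
W(i) = (740)(24.4 − 58.7) = -25382 J; W(iii) = (235)(58.7 − 24.4) = 8061 J.
W_net = -25382 + 8061 = -17322 J (the counter-clockwise enclosed area).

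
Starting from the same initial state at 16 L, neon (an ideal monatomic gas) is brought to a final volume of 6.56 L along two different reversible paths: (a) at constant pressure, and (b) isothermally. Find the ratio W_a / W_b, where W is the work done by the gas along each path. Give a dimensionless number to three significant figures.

Path (a) isobaric: W = P₁(V₂ − V₁) → W_a/(P₁V₁) = -0.59.
Path (b) isothermal: W = P₁V₁ ln(V₂/V₁) → W_b/(P₁V₁) = -0.8916.
W_a / W_b = -0.59 / -0.8916 = 0.6617.

W_a / W_b ≈ 0.662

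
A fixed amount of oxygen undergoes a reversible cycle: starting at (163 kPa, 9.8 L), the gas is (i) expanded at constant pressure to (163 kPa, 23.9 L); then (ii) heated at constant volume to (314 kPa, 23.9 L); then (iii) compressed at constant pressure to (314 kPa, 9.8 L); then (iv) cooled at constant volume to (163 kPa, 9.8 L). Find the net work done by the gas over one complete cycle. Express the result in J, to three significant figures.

Constant-volume legs do no work.
W(i) = (163)(23.9 − 9.8) = 2298 J; W(iii) = (314)(9.8 − 23.9) = -4427 J.
W_net = 2298 − 4427 = -2129 J (the counter-clockwise enclosed area).

W_net ≈ -2130 J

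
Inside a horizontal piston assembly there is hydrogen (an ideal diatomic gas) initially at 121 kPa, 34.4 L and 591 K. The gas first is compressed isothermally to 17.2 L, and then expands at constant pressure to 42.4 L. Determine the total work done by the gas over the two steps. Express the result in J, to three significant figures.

Step 1 (isothermal): W = P₁V₁ ln(V₂/V₁) = (4162) ln(17.2/34.4) = -2885 J.
After step 1: P = 242 kPa, V = 17.2 L, T = 591 K.
Step 2 (isobaric): W = PΔV = (242 kPa)(42.4 − 17.2 L) = 6098 J.
W_total = -2885 + 6098 = 3213 J.

W_total ≈ 3210 J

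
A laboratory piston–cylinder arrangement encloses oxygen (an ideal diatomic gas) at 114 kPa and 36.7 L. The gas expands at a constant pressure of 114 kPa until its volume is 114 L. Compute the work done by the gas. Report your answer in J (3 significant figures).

Isobaric: W = P ΔV.
W = (114 kPa)(114 − 36.7 L) = (114)(77.3) = 8812 J.

W ≈ 8810 J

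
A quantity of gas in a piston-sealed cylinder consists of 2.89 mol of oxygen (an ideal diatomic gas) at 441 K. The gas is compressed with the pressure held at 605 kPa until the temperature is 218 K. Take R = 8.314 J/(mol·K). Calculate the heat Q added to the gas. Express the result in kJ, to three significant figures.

Isobaric: W = nRΔT = (2.89)(8.314)(-223) = -5358 J.
ΔU = nCᵥΔT with Cᵥ = 5R/2: ΔU = (2.89)(20.79)(-223) = -13395 J.
Q = ΔU + W = -13395 − 5358 = -18753 J.

Q ≈ -18.8 kJ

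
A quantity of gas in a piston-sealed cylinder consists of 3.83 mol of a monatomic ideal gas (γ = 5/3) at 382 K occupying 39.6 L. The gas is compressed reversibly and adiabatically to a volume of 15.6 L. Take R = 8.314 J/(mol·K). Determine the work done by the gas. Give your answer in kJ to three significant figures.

Adiabatic: TV^(γ−1) = const with γ = 5/3.
T₂ = T₁ (V₁/V₂)^(γ−1) = 382 × (39.6/15.6)^0.667 = 382 × 1.861 = 710.8 K.
W_by = nCᵥ(T₁ − T₂) = (3.83)(12.47)(382 − 710.8) = -15707 J.

W ≈ -15.7 kJ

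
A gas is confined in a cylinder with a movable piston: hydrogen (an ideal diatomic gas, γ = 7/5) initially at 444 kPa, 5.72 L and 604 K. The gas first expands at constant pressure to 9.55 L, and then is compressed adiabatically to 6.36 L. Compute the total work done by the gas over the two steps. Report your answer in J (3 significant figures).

Step 1 (isobaric): W = PΔV = (444 kPa)(9.55 − 5.72 L) = 1701 J.
After step 1: P = 444 kPa, V = 9.55 L, T = 1008 K.
Step 2 (adiabatic): W = (P₁V₁ − P₂V₂)/(γ−1) = (4240 − 4989)/0.4 = -1872 J.
W_total = 1701 − 1872 = -171.2 J.

W_total ≈ -171 J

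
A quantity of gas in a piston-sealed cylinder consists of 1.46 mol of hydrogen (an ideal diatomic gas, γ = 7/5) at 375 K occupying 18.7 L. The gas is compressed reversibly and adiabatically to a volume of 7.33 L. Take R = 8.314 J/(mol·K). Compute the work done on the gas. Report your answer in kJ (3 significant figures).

W ≈ 5.17 kJ

Adiabatic: TV^(γ−1) = const with γ = 7/5.
T₂ = T₁ (V₁/V₂)^(γ−1) = 375 × (18.7/7.33)^0.4 = 375 × 1.454 = 545.4 K.
W_by = nCᵥ(T₁ − T₂) = (1.46)(20.79)(375 − 545.4) = -5171 J.
Work on gas = −W_by = 5171 J.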